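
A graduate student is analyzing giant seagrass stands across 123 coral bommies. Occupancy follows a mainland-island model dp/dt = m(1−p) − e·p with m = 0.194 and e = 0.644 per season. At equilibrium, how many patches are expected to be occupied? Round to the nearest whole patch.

28

p* = m/(m+e) = 0.194/0.8380 = 0.2315.
Expected occupied patches = N × p* = 123 × 0.2315 = 28.47 ≈ 28.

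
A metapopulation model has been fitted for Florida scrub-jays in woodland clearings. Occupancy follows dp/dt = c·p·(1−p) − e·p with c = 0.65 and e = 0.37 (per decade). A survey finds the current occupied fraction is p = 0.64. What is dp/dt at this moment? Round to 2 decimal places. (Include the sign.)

-0.09

Colonization term: c·p·(1−p) = 0.65×0.64×0.3600 = 0.14976.
Extinction term: e·p = 0.23680.
dp/dt = 0.14976 − 0.23680 = -0.08704.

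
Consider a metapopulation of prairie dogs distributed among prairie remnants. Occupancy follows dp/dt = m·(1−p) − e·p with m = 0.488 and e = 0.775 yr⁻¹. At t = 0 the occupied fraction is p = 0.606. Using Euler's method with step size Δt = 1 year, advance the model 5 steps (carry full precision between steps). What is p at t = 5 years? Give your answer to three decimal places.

Update rule: p ← p + [m·(1−p) − e·p]·Δt with Δt = 1.
step 1: Δp = -0.27738, p = 0.32862
step 2: Δp = +0.07295, p = 0.40157
step 3: Δp = -0.01919, p = 0.38239
step 4: Δp = +0.00505, p = 0.38743
step 5: Δp = -0.00133, p = 0.38611

0.386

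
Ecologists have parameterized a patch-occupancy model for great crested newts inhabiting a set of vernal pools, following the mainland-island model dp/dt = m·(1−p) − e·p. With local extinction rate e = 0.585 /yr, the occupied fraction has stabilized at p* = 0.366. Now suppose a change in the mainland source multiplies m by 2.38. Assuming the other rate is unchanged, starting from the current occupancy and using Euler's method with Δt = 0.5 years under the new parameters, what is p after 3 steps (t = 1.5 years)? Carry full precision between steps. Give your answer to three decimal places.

0.573

Balance m(1−p*) = e·p* gives m = e·p*/(1−p*) = 0.585×0.36600/0.63400 = 0.33771.
Starting from p₀ = 0.36600; update p ← p + (dp/dt)·Δt with the new parameters.
t = 0.5: p = 0.36600 + (+0.14774) = 0.51374
t = 1: p = 0.51374 + (+0.04515) = 0.55889
t = 1.5: p = 0.55889 + (+0.01380) = 0.57269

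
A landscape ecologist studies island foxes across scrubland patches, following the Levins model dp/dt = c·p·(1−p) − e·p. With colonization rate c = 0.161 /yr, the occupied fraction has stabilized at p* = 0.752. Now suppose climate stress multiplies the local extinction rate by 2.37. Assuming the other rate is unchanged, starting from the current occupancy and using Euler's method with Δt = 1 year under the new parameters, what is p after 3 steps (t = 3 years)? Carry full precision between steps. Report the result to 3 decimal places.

0.648

Balance c(1−p*) = e gives e = 0.161×(1 − 0.75200) = 0.03993.
Starting from p₀ = 0.75200; update p ← p + (dp/dt)·Δt with the new parameters.
t = 1: p = 0.75200 + (-0.04114) = 0.71086
t = 2: p = 0.71086 + (-0.03418) = 0.67669
t = 3: p = 0.67669 + (-0.02881) = 0.64788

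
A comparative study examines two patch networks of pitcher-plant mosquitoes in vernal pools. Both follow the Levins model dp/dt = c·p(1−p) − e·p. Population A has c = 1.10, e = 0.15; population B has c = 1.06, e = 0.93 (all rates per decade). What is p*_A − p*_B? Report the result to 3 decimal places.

0.741

A: p*_A = 1 − 0.15/1.10 = 0.8636.
B: p*_B = 1 − 0.93/1.06 = 0.1226.
p*_A − p*_B = 0.8636 − 0.1226 = 0.7410.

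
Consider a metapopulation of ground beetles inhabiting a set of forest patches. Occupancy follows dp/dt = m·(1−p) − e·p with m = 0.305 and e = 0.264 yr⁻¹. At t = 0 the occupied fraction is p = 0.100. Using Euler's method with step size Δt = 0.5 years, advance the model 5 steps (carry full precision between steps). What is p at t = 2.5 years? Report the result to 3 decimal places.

0.454

Update rule: p ← p + [m·(1−p) − e·p]·Δt with Δt = 0.5.
  1  |  dp/dt·Δt = +0.124050  |  p_1 = 0.224050
  2  |  dp/dt·Δt = +0.088758  |  p_2 = 0.312808
  3  |  dp/dt·Δt = +0.063506  |  p_3 = 0.376314
  4  |  dp/dt·Δt = +0.045439  |  p_4 = 0.421753
  5  |  dp/dt·Δt = +0.032511  |  p_5 = 0.454264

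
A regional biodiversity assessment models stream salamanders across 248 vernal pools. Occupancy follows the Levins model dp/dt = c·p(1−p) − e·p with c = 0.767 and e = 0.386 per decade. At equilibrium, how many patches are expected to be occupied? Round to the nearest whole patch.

p* = 1 − e/c = 1 − 0.386/0.767 = 0.4967.
Expected occupied patches = N × p* = 248 × 0.4967 = 123.19 ≈ 123.

123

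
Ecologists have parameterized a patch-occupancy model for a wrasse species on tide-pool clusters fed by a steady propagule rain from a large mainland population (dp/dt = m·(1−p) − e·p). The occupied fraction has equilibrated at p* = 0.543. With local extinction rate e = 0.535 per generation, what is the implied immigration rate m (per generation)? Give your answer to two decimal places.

At equilibrium m(1−p*) = e·p*, so m = e·p*/(1−p*).
m = 0.535 × 0.543 / 0.4570 = 0.2905/0.4570 = 0.6357.

0.64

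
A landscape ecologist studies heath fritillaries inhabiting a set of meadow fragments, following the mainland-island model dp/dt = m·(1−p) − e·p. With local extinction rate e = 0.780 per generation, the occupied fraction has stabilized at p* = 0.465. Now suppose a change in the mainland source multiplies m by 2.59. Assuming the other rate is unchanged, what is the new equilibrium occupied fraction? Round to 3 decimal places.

Balance m(1−p*) = e·p* gives m = e·p*/(1−p*) = 0.780×0.46500/0.53500 = 0.67794.
New p* = m/(m+e) = 1.75586/(1.75586+0.78000) = 0.69241.

0.692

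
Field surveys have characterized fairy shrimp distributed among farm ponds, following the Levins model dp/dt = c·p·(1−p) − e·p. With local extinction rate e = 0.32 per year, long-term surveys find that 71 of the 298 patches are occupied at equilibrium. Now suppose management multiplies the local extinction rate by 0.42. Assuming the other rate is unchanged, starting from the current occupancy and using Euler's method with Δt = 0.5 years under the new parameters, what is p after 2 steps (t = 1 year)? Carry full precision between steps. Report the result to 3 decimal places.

0.283

Observed p* = 71/298 = 0.23826.
Balance c(1−p*) = e gives c = e/(1 − 0.23826) = 0.32/0.76174 = 0.42009.
Starting from p₀ = 0.23826; update p ← p + (dp/dt)·Δt with the new parameters.
  1  |  dp/dt·Δt = +0.022110  |  p_1 = 0.260365
  2  |  dp/dt·Δt = +0.022953  |  p_2 = 0.283318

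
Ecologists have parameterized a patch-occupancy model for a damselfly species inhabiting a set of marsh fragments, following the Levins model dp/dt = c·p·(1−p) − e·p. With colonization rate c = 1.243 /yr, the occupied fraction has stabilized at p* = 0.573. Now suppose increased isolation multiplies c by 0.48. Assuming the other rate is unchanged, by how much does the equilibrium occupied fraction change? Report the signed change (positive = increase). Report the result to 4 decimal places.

Balance c(1−p*) = e gives e = 1.243×(1 − 0.57300) = 0.53076.
New p* = 1 − e/c = 1 − 0.53076/0.59664 = 0.11042.
Δp* = 0.11042 − 0.57300 = -0.46258.

-0.4626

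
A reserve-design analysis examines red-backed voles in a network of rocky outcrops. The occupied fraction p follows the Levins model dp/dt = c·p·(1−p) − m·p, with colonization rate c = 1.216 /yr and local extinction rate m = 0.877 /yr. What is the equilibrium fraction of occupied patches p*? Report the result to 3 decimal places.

0.279

At equilibrium, colonization balances extinction: c·p*·(1−p*) = m·p*.
So p* = 1 − m/c = 1 − 0.877/1.216 = 1 − 0.7212 = 0.2788.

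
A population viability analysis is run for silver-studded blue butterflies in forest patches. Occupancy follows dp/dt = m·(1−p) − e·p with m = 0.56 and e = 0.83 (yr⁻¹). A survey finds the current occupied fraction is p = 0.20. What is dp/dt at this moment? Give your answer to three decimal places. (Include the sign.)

0.282

Colonization term: m·(1−p) = 0.56×0.8000 = 0.44800.
Extinction term: e·p = 0.16600.
dp/dt = 0.44800 − 0.16600 = 0.28200.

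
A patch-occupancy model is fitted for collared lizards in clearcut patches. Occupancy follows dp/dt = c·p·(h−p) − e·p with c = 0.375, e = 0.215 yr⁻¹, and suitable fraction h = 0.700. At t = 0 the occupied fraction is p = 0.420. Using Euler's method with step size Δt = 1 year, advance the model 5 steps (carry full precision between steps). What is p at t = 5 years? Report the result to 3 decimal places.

Update rule: p ← p + [c·p·(h−p) − e·p]·Δt with Δt = 1.
p: 0.42000 → 0.37380  (Δp = -0.04620)
p: 0.37380 → 0.33916  (Δp = -0.03464)
p: 0.33916 → 0.31213  (Δp = -0.02703)
p: 0.31213 → 0.29042  (Δp = -0.02171)
p: 0.29042 → 0.27259  (Δp = -0.01783)

0.273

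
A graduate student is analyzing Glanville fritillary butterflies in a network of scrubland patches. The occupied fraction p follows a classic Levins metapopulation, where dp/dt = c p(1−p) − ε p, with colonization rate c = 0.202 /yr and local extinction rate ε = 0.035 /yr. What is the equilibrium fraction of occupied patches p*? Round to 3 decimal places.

Setting dp/dt = 0 and dividing through by p* gives c·(1−p*) = ε.
So p* = 1 − ε/c = 1 − 0.035/0.202 = 1 − 0.1733 = 0.8267.

0.827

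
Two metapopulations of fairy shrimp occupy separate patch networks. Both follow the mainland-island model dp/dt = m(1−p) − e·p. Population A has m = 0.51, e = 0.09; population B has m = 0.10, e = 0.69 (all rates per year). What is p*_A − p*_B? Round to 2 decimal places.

A: p*_A = m/(m+e) = 0.51/0.6000 = 0.8500.
B: p*_B = 0.10/0.7900 = 0.1266.
p*_A − p*_B = 0.8500 − 0.1266 = 0.7234.

0.72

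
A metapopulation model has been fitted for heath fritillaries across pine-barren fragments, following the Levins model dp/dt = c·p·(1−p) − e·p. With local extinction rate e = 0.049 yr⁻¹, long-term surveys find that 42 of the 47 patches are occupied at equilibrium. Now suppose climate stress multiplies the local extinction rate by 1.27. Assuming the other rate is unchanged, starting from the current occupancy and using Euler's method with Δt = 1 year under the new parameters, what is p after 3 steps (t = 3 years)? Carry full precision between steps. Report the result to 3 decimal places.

0.871

Observed p* = 42/47 = 0.89362.
Balance c(1−p*) = e gives c = e/(1 − 0.89362) = 0.049/0.10638 = 0.46060.
Starting from p₀ = 0.89362; update p ← p + (dp/dt)·Δt with the new parameters.
  1  |  dp/dt·Δt = -0.011823  |  p_1 = 0.881794
  2  |  dp/dt·Δt = -0.006864  |  p_2 = 0.874930
  3  |  dp/dt·Δt = -0.004045  |  p_3 = 0.870885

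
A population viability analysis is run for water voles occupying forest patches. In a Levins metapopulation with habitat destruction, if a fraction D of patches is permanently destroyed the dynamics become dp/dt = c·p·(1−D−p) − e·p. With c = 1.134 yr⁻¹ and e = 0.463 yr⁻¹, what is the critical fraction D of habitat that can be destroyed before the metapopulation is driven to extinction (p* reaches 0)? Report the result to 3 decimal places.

The nontrivial equilibrium is p* = (1−D) − e/c; extinction occurs when this hits zero.
So D_crit = 1 − e/c = 1 − 0.463/1.134 = 1 − 0.4083 = 0.5917.
Note this equals the original equilibrium occupancy — the Levins extinction-debt result.

0.592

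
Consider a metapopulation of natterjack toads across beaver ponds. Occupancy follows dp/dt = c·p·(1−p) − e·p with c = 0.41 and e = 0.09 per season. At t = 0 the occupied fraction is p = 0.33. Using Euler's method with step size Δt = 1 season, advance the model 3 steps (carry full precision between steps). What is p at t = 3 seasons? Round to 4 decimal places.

Update rule: p ← p + [c·p·(1−p) − e·p]·Δt with Δt = 1.
t = 1: p = 0.33000 + (+0.06095) = 0.39095
t = 2: p = 0.39095 + (+0.06244) = 0.45339
t = 3: p = 0.45339 + (+0.06080) = 0.51419

0.5142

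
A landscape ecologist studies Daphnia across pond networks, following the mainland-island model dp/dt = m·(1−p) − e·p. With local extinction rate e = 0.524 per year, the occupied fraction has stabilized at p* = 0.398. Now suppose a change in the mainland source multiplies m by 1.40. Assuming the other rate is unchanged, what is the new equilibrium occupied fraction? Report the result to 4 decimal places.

0.4807

Balance m(1−p*) = e·p* gives m = e·p*/(1−p*) = 0.524×0.39800/0.60200 = 0.34643.
New p* = m/(m+e) = 0.48500/(0.48500+0.52400) = 0.48067.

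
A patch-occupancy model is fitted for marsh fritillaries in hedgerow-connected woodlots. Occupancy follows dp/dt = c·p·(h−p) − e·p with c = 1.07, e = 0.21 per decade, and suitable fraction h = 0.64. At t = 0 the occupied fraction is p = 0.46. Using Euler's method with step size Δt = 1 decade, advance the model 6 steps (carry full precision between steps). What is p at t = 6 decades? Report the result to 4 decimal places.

Update rule: p ← p + [c·p·(h−p) − e·p]·Δt with Δt = 1.
step 1: Δp = -0.00800, p = 0.45200
step 2: Δp = -0.00399, p = 0.44800
step 3: Δp = -0.00204, p = 0.44596
step 4: Δp = -0.00106, p = 0.44490
step 5: Δp = -0.00055, p = 0.44435
step 6: Δp = -0.00029, p = 0.44406

0.4441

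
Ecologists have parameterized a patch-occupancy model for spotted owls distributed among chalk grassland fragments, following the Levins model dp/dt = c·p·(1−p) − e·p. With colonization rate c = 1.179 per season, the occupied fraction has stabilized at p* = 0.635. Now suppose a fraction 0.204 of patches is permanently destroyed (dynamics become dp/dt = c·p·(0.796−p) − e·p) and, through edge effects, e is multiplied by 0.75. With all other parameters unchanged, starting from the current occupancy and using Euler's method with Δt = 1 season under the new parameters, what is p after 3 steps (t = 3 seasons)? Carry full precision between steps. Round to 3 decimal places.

0.526

Balance c(1−p*) = e gives e = 1.179×(1 − 0.63500) = 0.43034.
Starting from p₀ = 0.63500; update p ← p + (dp/dt)·Δt with the new parameters.
p: 0.63500 → 0.55059  (Δp = -0.08441)
p: 0.55059 → 0.53219  (Δp = -0.01840)
p: 0.53219 → 0.52595  (Δp = -0.00624)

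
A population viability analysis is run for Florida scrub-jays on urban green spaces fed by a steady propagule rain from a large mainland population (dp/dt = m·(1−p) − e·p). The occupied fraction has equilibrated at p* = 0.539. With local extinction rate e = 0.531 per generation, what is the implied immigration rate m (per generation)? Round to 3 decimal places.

At equilibrium m(1−p*) = e·p*, so m = e·p*/(1−p*).
m = 0.531 × 0.539 / 0.4610 = 0.2862/0.4610 = 0.6208.

0.621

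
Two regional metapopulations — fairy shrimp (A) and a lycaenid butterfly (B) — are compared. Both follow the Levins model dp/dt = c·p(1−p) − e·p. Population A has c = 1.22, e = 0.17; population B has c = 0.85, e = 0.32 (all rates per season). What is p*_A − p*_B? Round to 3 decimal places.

0.237

A: p*_A = 1 − 0.17/1.22 = 0.8607.
B: p*_B = 1 − 0.32/0.85 = 0.6235.
p*_A − p*_B = 0.8607 − 0.6235 = 0.2371.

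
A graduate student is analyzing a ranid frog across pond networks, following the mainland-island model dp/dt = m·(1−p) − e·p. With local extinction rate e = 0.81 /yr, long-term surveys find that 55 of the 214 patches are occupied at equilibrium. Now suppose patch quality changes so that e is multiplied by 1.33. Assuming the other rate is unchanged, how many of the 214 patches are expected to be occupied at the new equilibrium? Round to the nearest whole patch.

Observed p* = 55/214 = 0.25701.
Balance m(1−p*) = e·p* gives m = e·p*/(1−p*) = 0.81×0.25701/0.74299 = 0.28019.
New p* = m/(m+e) = 0.28019/(0.28019+1.07730) = 0.20640.
Expected occupied = 214 × 0.20640 = 44.17 ≈ 44.

44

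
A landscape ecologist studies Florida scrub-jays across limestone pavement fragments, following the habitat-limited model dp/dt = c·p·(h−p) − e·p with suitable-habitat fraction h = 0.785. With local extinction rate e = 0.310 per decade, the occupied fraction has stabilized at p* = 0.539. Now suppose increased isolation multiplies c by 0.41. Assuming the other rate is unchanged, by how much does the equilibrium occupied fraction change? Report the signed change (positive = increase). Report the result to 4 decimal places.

-0.3540

Balance c(h−p*) = e gives c = e/(0.785 − 0.53900) = 0.310/0.24600 = 1.26016.
New p* = 0.785 − e/c = 0.785 − 0.31000/0.51667 = 0.18500.
Δp* = 0.18500 − 0.53900 = -0.35400.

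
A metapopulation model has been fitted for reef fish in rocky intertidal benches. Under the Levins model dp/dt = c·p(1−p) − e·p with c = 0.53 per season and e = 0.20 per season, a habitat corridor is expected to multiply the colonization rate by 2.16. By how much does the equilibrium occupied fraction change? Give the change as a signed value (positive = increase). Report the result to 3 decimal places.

0.203

Before: p* = 1 − 0.20/0.53 = 0.6226.
After the change, c = 1.1448, e = 0.2, so p* = 1 − 0.2/1.1448 = 0.8253.
Δp* = 0.8253 − 0.6226 = +0.2027.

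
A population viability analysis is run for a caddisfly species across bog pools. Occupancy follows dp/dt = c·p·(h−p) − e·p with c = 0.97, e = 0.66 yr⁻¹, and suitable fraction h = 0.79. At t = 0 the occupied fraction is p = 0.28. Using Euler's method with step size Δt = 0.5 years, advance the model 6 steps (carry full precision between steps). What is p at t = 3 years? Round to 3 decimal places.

Update rule: p ← p + [c·p·(h−p) − e·p]·Δt with Δt = 0.5.
  1  |  dp/dt·Δt = -0.023142  |  p_1 = 0.256858
  2  |  dp/dt·Δt = -0.018346  |  p_2 = 0.238512
  3  |  dp/dt·Δt = -0.014914  |  p_3 = 0.223598
  4  |  dp/dt·Δt = -0.012364  |  p_4 = 0.211234
  5  |  dp/dt·Δt = -0.010414  |  p_5 = 0.200821
  6  |  dp/dt·Δt = -0.008886  |  p_6 = 0.191935

0.192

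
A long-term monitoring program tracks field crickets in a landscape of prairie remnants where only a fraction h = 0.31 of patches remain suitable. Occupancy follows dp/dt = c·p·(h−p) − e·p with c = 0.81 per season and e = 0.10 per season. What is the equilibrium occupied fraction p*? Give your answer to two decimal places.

0.19

Setting dp/dt = 0 and dividing by p* gives c·(h−p*) = e.
So p* = h − e/c = 0.31 − 0.10/0.81 = 0.31 − 0.1235 = 0.1865.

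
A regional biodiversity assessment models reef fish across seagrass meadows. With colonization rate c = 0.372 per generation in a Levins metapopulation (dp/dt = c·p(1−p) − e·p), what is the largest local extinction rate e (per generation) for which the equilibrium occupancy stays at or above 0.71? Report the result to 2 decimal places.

0.11

1 − e/c ≥ 0.71 ⇒ e ≤ c(1 − 0.71) = 0.372 × 0.2900.
e_max = 0.1079.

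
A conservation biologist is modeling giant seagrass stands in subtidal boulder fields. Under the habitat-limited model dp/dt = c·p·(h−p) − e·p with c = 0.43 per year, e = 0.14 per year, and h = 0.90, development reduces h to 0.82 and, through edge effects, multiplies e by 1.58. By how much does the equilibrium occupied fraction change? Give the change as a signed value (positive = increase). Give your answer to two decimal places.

-0.27

Before: p* = h − e/c = 0.90 − 0.14/0.43 = 0.90 − 0.3256 = 0.5744.
After: c = 0.43, e = 0.2212, h = 0.82; p* = 0.82 − 0.2212/0.43 = 0.3056.
Δp* = 0.3056 − 0.5744 = -0.2688.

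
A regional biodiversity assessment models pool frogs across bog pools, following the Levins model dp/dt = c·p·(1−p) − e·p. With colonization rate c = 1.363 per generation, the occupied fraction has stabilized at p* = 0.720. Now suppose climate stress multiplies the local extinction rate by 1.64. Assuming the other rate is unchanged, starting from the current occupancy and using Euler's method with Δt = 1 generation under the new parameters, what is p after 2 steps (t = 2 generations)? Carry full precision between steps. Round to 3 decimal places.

0.542

Balance c(1−p*) = e gives e = 1.363×(1 − 0.72000) = 0.38164.
Starting from p₀ = 0.72000; update p ← p + (dp/dt)·Δt with the new parameters.
t = 1: p = 0.72000 + (-0.17586) = 0.54414
t = 2: p = 0.54414 + (-0.00248) = 0.54166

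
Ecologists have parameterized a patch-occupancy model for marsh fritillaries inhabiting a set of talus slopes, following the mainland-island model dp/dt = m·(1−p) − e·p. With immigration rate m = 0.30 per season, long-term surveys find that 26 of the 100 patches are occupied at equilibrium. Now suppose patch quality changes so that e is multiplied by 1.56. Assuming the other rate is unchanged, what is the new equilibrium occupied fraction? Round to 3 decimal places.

0.184

Observed p* = 26/100 = 0.26000.
Balance m(1−p*) = e·p* gives e = m(1−p*)/p* = 0.30×0.74000/0.26000 = 0.85385.
New p* = m/(m+e) = 0.30000/(0.30000+1.33201) = 0.18382.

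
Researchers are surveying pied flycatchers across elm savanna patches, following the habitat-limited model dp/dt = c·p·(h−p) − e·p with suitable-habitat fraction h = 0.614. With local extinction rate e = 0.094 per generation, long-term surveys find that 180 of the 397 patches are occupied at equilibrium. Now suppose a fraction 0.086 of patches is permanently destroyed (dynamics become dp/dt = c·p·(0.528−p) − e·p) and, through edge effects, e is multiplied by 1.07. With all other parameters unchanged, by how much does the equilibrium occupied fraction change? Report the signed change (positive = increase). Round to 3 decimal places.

Observed p* = 180/397 = 0.45340.
Balance c(h−p*) = e gives c = e/(0.614 − 0.45340) = 0.094/0.16060 = 0.58531.
New p* = 0.528 − e/c = 0.528 − 0.10058/0.58531 = 0.35616.
Δp* = 0.35616 − 0.45340 = -0.09724.

-0.097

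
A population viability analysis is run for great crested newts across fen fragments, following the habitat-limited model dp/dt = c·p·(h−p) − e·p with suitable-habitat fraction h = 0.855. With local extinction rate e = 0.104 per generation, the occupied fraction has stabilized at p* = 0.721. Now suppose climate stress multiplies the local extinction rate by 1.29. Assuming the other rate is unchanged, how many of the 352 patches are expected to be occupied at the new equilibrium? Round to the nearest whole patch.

240

Balance c(h−p*) = e gives c = e/(0.855 − 0.72100) = 0.104/0.13400 = 0.77612.
New p* = 0.855 − e/c = 0.855 − 0.13416/0.77612 = 0.68214.
Expected occupied = 352 × 0.68214 = 240.11 ≈ 240.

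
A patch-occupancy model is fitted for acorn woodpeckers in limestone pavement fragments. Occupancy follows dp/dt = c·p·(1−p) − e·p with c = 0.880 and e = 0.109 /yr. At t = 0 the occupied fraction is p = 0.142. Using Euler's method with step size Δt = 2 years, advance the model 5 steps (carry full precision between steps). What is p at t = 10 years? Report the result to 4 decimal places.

0.8853

Update rule: p ← p + [c·p·(1−p) − e·p]·Δt with Δt = 2.
t = 2: p = 0.14200 + (+0.18348) = 0.32548
t = 4: p = 0.32548 + (+0.31544) = 0.64091
t = 6: p = 0.64091 + (+0.26533) = 0.90625
t = 8: p = 0.90625 + (-0.04803) = 0.85822
t = 10: p = 0.85822 + (+0.02706) = 0.88528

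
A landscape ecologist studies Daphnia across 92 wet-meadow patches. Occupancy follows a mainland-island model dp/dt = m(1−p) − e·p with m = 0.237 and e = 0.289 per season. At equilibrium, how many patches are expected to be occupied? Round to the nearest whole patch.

p* = m/(m+e) = 0.237/0.5260 = 0.4506.
Expected occupied patches = N × p* = 92 × 0.4506 = 41.45 ≈ 41.

41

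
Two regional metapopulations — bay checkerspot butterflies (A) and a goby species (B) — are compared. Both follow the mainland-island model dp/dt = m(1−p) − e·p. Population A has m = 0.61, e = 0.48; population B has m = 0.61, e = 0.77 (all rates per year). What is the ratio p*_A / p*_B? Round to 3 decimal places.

A: p*_A = m/(m+e) = 0.61/1.0900 = 0.5596.
B: p*_B = 0.61/1.3800 = 0.4420.
p*_A / p*_B = 0.5596/0.4420 = 1.2661.

1.266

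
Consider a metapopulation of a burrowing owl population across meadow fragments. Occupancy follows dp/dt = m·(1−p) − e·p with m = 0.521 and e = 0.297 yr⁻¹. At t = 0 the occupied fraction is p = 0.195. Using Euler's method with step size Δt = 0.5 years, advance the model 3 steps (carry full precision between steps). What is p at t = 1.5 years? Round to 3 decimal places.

0.546

Update rule: p ← p + [m·(1−p) − e·p]·Δt with Δt = 0.5.
p: 0.19500 → 0.37574  (Δp = +0.18074)
p: 0.37574 → 0.48257  (Δp = +0.10682)
p: 0.48257 → 0.54570  (Δp = +0.06313)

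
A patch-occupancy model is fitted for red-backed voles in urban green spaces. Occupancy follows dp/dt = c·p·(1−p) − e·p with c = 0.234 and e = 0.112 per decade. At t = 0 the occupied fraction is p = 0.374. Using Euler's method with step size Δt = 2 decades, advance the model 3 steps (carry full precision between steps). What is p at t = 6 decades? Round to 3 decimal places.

Update rule: p ← p + [c·p·(1−p) − e·p]·Δt with Δt = 2.
p: 0.37400 → 0.39979  (Δp = +0.02579)
p: 0.39979 → 0.42254  (Δp = +0.02275)
p: 0.42254 → 0.44208  (Δp = +0.01954)

0.442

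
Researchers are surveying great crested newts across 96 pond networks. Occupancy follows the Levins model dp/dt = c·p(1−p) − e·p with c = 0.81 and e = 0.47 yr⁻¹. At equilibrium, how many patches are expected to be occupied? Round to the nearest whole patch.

p* = 1 − e/c = 1 − 0.47/0.81 = 0.4198.
Expected occupied patches = N × p* = 96 × 0.4198 = 40.30 ≈ 40.

40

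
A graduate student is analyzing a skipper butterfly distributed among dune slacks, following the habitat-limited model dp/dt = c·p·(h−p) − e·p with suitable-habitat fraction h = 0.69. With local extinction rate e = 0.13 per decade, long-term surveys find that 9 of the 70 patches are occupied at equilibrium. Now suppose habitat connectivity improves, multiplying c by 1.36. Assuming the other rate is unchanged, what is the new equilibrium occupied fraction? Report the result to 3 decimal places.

Observed p* = 9/70 = 0.12857.
Balance c(h−p*) = e gives c = e/(0.69 − 0.12857) = 0.13/0.56143 = 0.23155.
New p* = 0.69 − e/c = 0.69 − 0.13000/0.31491 = 0.27718.

0.277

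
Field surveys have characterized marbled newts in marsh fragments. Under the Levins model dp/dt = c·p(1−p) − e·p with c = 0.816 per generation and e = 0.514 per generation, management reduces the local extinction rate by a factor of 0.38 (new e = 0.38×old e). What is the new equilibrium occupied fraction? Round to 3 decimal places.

0.761

Before: p* = 1 − 0.514/0.816 = 0.3701.
After the change, c = 0.816, e = 0.19532, so p* = 1 − 0.19532/0.816 = 0.7606.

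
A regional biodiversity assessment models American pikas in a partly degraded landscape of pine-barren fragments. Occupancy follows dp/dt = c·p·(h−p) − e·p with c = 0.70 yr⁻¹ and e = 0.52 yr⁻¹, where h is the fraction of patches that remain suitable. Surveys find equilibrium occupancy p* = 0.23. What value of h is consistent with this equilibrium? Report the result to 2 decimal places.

0.97

At equilibrium c(h−p*) = e, so h = p* + e/c.
h = 0.23 + 0.52/0.70 = 0.23 + 0.7429 = 0.9729.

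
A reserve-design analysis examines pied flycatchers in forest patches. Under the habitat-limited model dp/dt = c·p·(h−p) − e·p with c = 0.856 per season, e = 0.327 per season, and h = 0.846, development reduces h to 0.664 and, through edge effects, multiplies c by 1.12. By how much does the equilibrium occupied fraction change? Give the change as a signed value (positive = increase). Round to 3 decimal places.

Before: p* = h − e/c = 0.846 − 0.327/0.856 = 0.846 − 0.3820 = 0.4640.
After: c = 0.95872, e = 0.327, h = 0.664; p* = 0.664 − 0.327/0.95872 = 0.3229.
Δp* = 0.3229 − 0.4640 = -0.1411.

-0.141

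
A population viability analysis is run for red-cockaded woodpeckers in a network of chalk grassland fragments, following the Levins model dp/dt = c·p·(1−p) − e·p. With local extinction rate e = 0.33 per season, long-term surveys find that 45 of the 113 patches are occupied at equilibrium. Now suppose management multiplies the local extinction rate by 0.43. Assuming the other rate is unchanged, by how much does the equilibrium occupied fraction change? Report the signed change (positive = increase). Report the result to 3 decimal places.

Observed p* = 45/113 = 0.39823.
Balance c(1−p*) = e gives c = e/(1 − 0.39823) = 0.33/0.60177 = 0.54838.
New p* = 1 − e/c = 1 − 0.14190/0.54838 = 0.74124.
Δp* = 0.74124 − 0.39823 = +0.34301.

0.343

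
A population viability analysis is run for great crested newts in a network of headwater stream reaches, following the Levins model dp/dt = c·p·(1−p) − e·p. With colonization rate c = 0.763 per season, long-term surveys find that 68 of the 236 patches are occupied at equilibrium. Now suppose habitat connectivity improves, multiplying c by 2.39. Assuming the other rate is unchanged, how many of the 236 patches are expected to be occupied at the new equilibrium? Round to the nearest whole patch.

166

Observed p* = 68/236 = 0.28814.
Balance c(1−p*) = e gives e = 0.763×(1 − 0.28814) = 0.54315.
New p* = 1 − e/c = 1 − 0.54315/1.82357 = 0.70215.
Expected occupied = 236 × 0.70215 = 165.71 ≈ 166.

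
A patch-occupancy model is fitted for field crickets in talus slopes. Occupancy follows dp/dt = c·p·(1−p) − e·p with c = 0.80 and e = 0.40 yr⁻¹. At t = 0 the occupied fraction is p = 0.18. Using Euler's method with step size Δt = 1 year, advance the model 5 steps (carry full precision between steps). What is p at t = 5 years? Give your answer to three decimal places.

0.409

Update rule: p ← p + [c·p·(1−p) − e·p]·Δt with Δt = 1.
p: 0.18000 → 0.22608  (Δp = +0.04608)
p: 0.22608 → 0.27562  (Δp = +0.04954)
p: 0.27562 → 0.32510  (Δp = +0.04947)
p: 0.32510 → 0.37059  (Δp = +0.04549)
p: 0.37059 → 0.40895  (Δp = +0.03837)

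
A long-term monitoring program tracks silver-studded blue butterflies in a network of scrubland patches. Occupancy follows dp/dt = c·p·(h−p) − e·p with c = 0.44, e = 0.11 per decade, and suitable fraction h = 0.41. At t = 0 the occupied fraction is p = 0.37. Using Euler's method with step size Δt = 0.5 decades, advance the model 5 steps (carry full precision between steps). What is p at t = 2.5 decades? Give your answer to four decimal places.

Update rule: p ← p + [c·p·(h−p) − e·p]·Δt with Δt = 0.5.
t = 0.5: p = 0.37000 + (-0.01709) = 0.35291
t = 1: p = 0.35291 + (-0.01498) = 0.33793
t = 1.5: p = 0.33793 + (-0.01323) = 0.32470
t = 2: p = 0.32470 + (-0.01177) = 0.31294
t = 2.5: p = 0.31294 + (-0.01053) = 0.30241

0.3024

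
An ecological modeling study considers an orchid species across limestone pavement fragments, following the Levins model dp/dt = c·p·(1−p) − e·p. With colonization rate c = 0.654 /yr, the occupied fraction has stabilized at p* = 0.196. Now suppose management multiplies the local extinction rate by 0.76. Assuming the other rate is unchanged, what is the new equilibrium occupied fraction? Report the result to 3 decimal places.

0.389

Balance c(1−p*) = e gives e = 0.654×(1 − 0.19600) = 0.52582.
New p* = 1 − e/c = 1 − 0.39962/0.65400 = 0.38896.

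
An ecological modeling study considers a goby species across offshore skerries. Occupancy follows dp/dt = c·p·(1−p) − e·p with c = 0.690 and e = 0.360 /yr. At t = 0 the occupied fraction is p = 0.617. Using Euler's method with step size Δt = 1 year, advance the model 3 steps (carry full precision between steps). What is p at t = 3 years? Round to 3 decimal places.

Update rule: p ← p + [c·p·(1−p) − e·p]·Δt with Δt = 1.
  1  |  dp/dt·Δt = -0.059065  |  p_1 = 0.557935
  2  |  dp/dt·Δt = -0.030672  |  p_2 = 0.527262
  3  |  dp/dt·Δt = -0.017827  |  p_3 = 0.509435

0.509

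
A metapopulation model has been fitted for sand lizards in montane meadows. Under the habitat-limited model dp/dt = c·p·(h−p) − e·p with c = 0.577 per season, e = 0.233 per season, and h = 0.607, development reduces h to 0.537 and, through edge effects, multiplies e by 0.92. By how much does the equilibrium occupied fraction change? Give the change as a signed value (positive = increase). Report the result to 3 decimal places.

Before: p* = h − e/c = 0.607 − 0.233/0.577 = 0.607 − 0.4038 = 0.2032.
After: c = 0.577, e = 0.21436, h = 0.537; p* = 0.537 − 0.21436/0.577 = 0.1655.
Δp* = 0.1655 − 0.2032 = -0.0377.

-0.038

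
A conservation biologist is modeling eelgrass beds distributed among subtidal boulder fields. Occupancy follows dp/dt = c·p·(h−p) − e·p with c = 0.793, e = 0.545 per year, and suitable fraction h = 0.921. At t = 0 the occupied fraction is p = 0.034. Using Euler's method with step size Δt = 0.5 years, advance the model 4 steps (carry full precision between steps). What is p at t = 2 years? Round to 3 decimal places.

0.046

Update rule: p ← p + [c·p·(h−p) − e·p]·Δt with Δt = 0.5.
t = 0.5: p = 0.03400 + (+0.00269) = 0.03669
t = 1: p = 0.03669 + (+0.00287) = 0.03956
t = 1.5: p = 0.03956 + (+0.00305) = 0.04261
t = 2: p = 0.04261 + (+0.00323) = 0.04583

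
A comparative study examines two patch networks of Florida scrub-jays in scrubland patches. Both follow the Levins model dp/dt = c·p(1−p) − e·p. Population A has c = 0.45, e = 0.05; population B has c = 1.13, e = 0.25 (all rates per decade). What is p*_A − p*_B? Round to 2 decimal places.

A: p*_A = 1 − 0.05/0.45 = 0.8889.
B: p*_B = 1 − 0.25/1.13 = 0.7788.
p*_A − p*_B = 0.8889 − 0.7788 = 0.1101.

0.11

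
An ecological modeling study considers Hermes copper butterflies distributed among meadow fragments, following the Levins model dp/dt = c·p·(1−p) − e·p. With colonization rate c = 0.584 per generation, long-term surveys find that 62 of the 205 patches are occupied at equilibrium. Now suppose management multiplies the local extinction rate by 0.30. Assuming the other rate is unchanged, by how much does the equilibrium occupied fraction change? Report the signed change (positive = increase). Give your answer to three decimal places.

Observed p* = 62/205 = 0.30244.
Balance c(1−p*) = e gives e = 0.584×(1 − 0.30244) = 0.40738.
New p* = 1 − e/c = 1 − 0.12221/0.58400 = 0.79074.
Δp* = 0.79074 − 0.30244 = +0.48830.

0.488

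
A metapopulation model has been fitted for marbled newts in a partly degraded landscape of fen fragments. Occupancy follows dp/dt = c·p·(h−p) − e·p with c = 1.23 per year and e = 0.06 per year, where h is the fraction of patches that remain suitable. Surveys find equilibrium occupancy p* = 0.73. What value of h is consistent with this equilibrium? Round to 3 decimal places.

0.779

At equilibrium c(h−p*) = e, so h = p* + e/c.
h = 0.73 + 0.06/1.23 = 0.73 + 0.0488 = 0.7788.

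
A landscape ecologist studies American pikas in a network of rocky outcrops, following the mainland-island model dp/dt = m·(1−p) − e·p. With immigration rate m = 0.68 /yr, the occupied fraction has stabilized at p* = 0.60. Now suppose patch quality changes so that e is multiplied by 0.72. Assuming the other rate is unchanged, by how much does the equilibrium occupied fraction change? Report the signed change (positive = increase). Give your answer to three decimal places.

Balance m(1−p*) = e·p* gives e = m(1−p*)/p* = 0.68×0.40000/0.60000 = 0.45333.
New p* = m/(m+e) = 0.68000/(0.68000+0.32640) = 0.67568.
Δp* = 0.67568 − 0.60000 = +0.07568.

0.076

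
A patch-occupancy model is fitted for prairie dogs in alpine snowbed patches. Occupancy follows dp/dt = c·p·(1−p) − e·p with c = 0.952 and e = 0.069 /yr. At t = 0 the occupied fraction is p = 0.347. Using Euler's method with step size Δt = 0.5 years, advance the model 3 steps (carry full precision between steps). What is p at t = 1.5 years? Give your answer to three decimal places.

0.644

Update rule: p ← p + [c·p·(1−p) − e·p]·Δt with Δt = 0.5.
step 1: Δp = +0.09589, p = 0.44289
step 2: Δp = +0.10217, p = 0.54505
step 3: Δp = +0.09923, p = 0.64428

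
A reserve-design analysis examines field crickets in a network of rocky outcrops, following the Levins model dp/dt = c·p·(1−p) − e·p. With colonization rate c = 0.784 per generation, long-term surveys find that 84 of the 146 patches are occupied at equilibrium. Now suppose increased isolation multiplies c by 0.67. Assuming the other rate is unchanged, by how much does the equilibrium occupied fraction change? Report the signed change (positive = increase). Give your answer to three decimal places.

Observed p* = 84/146 = 0.57534.
Balance c(1−p*) = e gives e = 0.784×(1 − 0.57534) = 0.33293.
New p* = 1 − e/c = 1 − 0.33293/0.52528 = 0.36619.
Δp* = 0.36619 − 0.57534 = -0.20915.

-0.209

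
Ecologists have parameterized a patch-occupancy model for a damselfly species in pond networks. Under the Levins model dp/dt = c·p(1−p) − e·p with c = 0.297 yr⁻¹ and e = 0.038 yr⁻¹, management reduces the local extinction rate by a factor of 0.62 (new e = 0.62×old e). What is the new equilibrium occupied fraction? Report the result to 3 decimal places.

Before: p* = 1 − 0.038/0.297 = 0.8721.
After the change, c = 0.297, e = 0.02356, so p* = 1 − 0.02356/0.297 = 0.9207.

0.921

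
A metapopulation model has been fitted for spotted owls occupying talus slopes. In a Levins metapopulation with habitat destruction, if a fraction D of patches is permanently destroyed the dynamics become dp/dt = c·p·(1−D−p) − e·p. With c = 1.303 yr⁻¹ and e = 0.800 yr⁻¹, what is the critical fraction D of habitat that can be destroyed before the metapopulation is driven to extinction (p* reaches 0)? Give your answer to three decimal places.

The nontrivial equilibrium is p* = (1−D) − e/c; extinction occurs when this hits zero.
So D_crit = 1 − e/c = 1 − 0.800/1.303 = 1 − 0.6140 = 0.3860.
This equals the undisturbed p*, a classic result of Lande's extension.

0.386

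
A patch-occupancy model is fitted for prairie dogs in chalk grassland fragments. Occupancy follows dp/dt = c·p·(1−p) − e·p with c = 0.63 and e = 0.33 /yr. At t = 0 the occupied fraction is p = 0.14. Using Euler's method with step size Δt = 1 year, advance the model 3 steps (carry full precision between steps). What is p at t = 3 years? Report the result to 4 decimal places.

0.2373

Update rule: p ← p + [c·p·(1−p) − e·p]·Δt with Δt = 1.
t = 1: p = 0.14000 + (+0.02965) = 0.16965
t = 2: p = 0.16965 + (+0.03276) = 0.20242
t = 3: p = 0.20242 + (+0.03491) = 0.23733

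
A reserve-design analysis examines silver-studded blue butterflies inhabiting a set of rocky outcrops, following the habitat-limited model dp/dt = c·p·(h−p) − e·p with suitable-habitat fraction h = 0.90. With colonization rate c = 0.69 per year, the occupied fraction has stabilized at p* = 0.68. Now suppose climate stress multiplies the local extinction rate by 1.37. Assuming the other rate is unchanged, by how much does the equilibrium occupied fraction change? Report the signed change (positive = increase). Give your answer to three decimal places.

Balance c(h−p*) = e gives e = 0.69×(0.9 − 0.68000) = 0.15180.
New p* = 0.9 − e/c = 0.9 − 0.20797/0.69000 = 0.59859.
Δp* = 0.59859 − 0.68000 = -0.08141.

-0.081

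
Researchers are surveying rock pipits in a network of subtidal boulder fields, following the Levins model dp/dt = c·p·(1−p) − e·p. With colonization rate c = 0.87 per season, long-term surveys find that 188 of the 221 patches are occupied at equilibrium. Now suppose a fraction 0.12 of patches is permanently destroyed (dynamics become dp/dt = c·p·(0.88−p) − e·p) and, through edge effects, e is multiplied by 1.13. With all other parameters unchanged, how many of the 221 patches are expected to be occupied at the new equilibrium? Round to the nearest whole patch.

157

Observed p* = 188/221 = 0.85068.
Balance c(1−p*) = e gives e = 0.87×(1 − 0.85068) = 0.12991.
New p* = 0.88 − e/c = 0.88 − 0.14680/0.87000 = 0.71126.
Expected occupied = 221 × 0.71126 = 157.19 ≈ 157.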